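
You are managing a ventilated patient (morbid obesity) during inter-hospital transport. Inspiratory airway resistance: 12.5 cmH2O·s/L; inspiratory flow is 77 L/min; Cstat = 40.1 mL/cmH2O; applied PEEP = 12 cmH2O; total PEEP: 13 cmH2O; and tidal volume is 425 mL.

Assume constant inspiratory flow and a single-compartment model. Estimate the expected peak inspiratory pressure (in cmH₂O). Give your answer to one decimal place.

Flow: 77 L/min ÷ 60 = 1.2833 L/s.
Total PEEP = 13 cmH2O (set 12 + intrinsic 1); this is the baseline alveolar pressure.
Equation of motion (constant flow): PIP = Vt/C + R·V̇ + PEEP.
PIP = 425/40.1 + 12.5×1.2833 + 13 = 10.599 + 16.041 + 13 = 39.64 cmH2O.

39.6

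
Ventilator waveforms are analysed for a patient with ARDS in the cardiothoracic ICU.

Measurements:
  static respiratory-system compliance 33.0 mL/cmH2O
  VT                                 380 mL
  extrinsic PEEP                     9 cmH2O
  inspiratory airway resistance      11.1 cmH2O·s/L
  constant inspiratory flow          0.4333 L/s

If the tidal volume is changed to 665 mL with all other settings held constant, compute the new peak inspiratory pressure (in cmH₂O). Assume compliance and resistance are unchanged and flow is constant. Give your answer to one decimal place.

34.0

PIP = Vt/C + R·V̇ + PEEP (constant-flow equation of motion).
Only the elastic term changes: ΔPIP = ΔVt / C = (665 − 380) / 33.0 = 8.636 cmH2O.
Original PIP = 380/33.0 + 11.1×0.4333 + 9 = 25.325 cmH2O; new PIP = 25.325 + (8.636) = 33.961 cmH2O.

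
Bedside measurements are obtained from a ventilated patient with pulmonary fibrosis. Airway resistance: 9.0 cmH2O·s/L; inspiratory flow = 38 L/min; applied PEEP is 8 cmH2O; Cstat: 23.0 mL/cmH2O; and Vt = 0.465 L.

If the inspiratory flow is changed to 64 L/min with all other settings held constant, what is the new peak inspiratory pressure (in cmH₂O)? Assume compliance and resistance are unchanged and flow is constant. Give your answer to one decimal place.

Flow: 38 L/min ÷ 60 = 0.6333 L/s.
New flow: 64 L/min ÷ 60 = 1.0667 L/s.
PIP = Vt/C + R·V̇ + PEEP (constant-flow equation of motion).
Only the resistive term changes: ΔPIP = R × ΔV̇ = 9.0 × (1.0667 − 0.6333) = 9.0 × 0.4334 = 3.901 cmH2O.
Original PIP = 465/23.0 + 9.0×0.6333 + 8 = 33.917 cmH2O; new PIP = 33.917 + (3.901) = 37.818 cmH2O.

37.8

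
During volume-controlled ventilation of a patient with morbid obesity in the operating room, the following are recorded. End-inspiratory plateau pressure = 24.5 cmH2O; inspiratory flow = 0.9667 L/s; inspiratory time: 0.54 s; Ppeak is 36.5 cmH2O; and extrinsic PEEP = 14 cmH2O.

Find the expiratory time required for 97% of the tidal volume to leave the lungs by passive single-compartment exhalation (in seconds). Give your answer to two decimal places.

Vt = flow × Ti = 0.9667 L/s × 0.54 s × 1000 mL/L = 522.02 mL.
R = (PIP − Pplat)/V̇ = (36.5 − 24.5) / 0.9667 = 12.0/0.9667 = 12.413 cmH2O·s/L.
C = Vt/(Pplat − PEEP) = 522.02 / (24.5 − 14) = 522.02/10.5 = 49.716 mL/cmH2O.
τ = R × C = 12.413 × 0.04972 L/cmH2O = 0.6172 s.
t = −τ·ln(1 − 0.97) = −0.6172·ln(0.03) = 2.164 s.

2.16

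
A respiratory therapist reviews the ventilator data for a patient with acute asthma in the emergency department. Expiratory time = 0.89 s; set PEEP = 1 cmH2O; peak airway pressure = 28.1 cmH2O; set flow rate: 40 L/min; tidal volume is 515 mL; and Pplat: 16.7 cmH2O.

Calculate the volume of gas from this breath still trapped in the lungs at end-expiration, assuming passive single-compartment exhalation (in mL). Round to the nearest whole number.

Flow: 40 L/min ÷ 60 = 0.6667 L/s.
R = (PIP − Pplat)/V̇ = (28.1 − 16.7) / 0.6667 = 11.4/0.6667 = 17.099 cmH2O·s/L.
C = Vt/(Pplat − PEEP) = 515.0 / (16.7 − 1) = 515.0/15.7 = 32.803 mL/cmH2O.
τ = R × C = 17.099 × 0.0328 L/cmH2O = 0.5608 s.
Fraction remaining = e^(−Te/τ) = e^(−0.89/0.5608) = 0.2045.
Trapped volume = 515.0 × 0.2045 = 105.32 mL.

105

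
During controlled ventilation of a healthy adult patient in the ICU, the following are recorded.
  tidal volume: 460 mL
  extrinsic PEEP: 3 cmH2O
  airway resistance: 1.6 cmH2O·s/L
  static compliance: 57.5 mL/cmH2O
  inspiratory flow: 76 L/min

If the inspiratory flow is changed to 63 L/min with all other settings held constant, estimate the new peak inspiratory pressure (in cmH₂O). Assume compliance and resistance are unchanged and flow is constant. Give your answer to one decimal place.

Flow: 76 L/min ÷ 60 = 1.2667 L/s.
New flow: 63 L/min ÷ 60 = 1.05 L/s.
PIP = Vt/C + R·V̇ + PEEP (constant-flow equation of motion).
Only the resistive term changes: ΔPIP = R × ΔV̇ = 1.6 × (1.05 − 1.2667) = 1.6 × -0.2167 = -0.3467 cmH2O.
Original PIP = 460/57.5 + 1.6×1.2667 + 3 = 13.027 cmH2O; new PIP = 13.027 + (-0.3467) = 12.68 cmH2O.

12.7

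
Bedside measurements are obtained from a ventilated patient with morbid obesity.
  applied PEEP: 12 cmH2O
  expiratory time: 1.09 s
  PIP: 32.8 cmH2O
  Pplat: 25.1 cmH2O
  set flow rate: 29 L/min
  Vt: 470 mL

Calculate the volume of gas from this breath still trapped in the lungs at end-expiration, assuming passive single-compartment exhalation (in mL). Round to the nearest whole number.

Flow: 29 L/min ÷ 60 = 0.4833 L/s.
R = (PIP − Pplat)/V̇ = (32.8 − 25.1) / 0.4833 = 7.7/0.4833 = 15.932 cmH2O·s/L.
C = Vt/(Pplat − PEEP) = 470.0 / (25.1 − 12) = 470.0/13.1 = 35.878 mL/cmH2O.
τ = R × C = 15.932 × 0.03588 L/cmH2O = 0.5716 s.
Fraction remaining = e^(−Te/τ) = e^(−1.09/0.5716) = 0.1485.
Trapped volume = 470.0 × 0.1485 = 69.795 mL.

70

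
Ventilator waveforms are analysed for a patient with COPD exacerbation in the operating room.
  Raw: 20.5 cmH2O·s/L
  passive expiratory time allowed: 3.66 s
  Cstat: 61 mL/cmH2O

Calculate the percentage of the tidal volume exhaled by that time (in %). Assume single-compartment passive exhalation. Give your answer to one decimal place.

94.6

τ = R × C = 20.5 × 61 mL/cmH2O = 20.5 × 0.061 L/cmH2O = 1.251 s.
Passive exhalation: V(t)/V₀ = e^(−t/τ) = e^(−3.66/1.251) = 0.05363.
Fraction exhaled = 1 − 0.05363 = 0.9464 → 94.64%.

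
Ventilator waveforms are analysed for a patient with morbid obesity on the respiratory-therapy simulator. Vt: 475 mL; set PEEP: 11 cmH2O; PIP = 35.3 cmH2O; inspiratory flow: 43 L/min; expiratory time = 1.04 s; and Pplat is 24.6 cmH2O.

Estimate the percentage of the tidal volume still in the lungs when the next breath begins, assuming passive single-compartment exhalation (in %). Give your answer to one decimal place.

13.6

Flow: 43 L/min ÷ 60 = 0.7167 L/s.
R = (PIP − Pplat)/V̇ = (35.3 − 24.6) / 0.7167 = 10.7/0.7167 = 14.93 cmH2O·s/L.
C = Vt/(Pplat − PEEP) = 475.0 / (24.6 − 11) = 475.0/13.6 = 34.926 mL/cmH2O.
τ = R × C = 14.93 × 0.03493 L/cmH2O = 0.5215 s.
Fraction remaining at end-expiration = e^(−Te/τ) = e^(−1.04/0.5215) = 0.1361 → 13.61%.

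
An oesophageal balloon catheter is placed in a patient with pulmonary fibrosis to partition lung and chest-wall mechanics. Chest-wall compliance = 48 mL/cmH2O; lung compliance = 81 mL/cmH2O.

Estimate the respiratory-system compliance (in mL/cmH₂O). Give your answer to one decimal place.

Lung and chest wall are elastances in series: 1/Crs = 1/CL + 1/Ccw.
1/Crs = 1/81 + 1/48 = 0.03318.
Crs = 30.139 mL/cmH2O.

30.1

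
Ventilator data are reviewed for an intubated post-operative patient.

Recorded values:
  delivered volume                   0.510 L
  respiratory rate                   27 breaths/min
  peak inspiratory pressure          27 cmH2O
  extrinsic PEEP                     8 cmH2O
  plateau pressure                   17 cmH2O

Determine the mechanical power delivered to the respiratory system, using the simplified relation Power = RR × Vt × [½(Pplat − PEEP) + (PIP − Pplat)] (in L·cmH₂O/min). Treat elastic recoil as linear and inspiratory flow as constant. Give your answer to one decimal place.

199.7

Per-breath work = Vt × [½(Pplat−PEEP) + (PIP−Pplat)] = 0.510 × [0.5×9.0 + 10.0] = 0.510 × 14.5 = 7.395 L·cmH2O.
Power = 27 × 7.395 = 199.67 L·cmH2O/min.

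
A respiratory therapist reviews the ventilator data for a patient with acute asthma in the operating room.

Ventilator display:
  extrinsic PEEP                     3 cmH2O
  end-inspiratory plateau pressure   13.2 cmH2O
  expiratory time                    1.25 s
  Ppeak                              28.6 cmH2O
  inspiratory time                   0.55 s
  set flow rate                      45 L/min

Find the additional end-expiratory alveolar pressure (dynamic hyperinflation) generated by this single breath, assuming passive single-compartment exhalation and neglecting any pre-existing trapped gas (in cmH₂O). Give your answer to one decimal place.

Flow: 45 L/min ÷ 60 = 0.75 L/s.
Vt = flow × Ti = 0.75 L/s × 0.55 s × 1000 mL/L = 412.5 mL.
R = (PIP − Pplat)/V̇ = (28.6 − 13.2) / 0.75 = 15.4/0.75 = 20.533 cmH2O·s/L.
C = Vt/(Pplat − PEEP) = 412.5 / (13.2 − 3) = 412.5/10.2 = 40.441 mL/cmH2O.
τ = R × C = 20.533 × 0.04044 L/cmH2O = 0.8304 s.
Fraction remaining = e^(−Te/τ) = e^(−1.25/0.8304) = 0.222; trapped volume = 412.5 × 0.222 = 91.575 mL.
Additional alveolar pressure from trapping ≈ V_trapped / C = 91.575 / 40.441 = 2.264 cmH2O.

2.3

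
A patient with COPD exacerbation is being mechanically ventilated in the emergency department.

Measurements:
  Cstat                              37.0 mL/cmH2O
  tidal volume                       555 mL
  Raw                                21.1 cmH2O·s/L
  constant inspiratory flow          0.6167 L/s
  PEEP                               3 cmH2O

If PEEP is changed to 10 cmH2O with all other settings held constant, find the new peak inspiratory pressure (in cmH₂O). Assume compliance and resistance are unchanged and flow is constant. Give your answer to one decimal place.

38.0

PIP = Vt/C + R·V̇ + PEEP (constant-flow equation of motion).
Only the baseline term changes: ΔPIP = ΔPEEP = 10 − 3 = 7.0 cmH2O.
Original PIP = 555/37.0 + 21.1×0.6167 + 3 = 31.012 cmH2O; new PIP = 31.012 + (7.0) = 38.012 cmH2O.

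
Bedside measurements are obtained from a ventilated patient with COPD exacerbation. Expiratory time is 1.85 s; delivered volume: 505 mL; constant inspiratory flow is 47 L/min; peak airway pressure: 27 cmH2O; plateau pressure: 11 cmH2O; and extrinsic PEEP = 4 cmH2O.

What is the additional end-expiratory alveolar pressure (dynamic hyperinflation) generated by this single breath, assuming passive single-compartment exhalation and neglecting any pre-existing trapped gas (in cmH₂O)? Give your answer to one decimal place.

2.0

Flow: 47 L/min ÷ 60 = 0.7833 L/s.
R = (PIP − Pplat)/V̇ = (27 − 11) / 0.7833 = 16.0/0.7833 = 20.426 cmH2O·s/L.
C = Vt/(Pplat − PEEP) = 505.0 / (11 − 4) = 505.0/7.0 = 72.143 mL/cmH2O.
τ = R × C = 20.426 × 0.07214 L/cmH2O = 1.474 s.
Fraction remaining = e^(−Te/τ) = e^(−1.85/1.474) = 0.2851; trapped volume = 505.0 × 0.2851 = 143.98 mL.
Additional alveolar pressure from trapping ≈ V_trapped / C = 143.98 / 72.143 = 1.996 cmH2O.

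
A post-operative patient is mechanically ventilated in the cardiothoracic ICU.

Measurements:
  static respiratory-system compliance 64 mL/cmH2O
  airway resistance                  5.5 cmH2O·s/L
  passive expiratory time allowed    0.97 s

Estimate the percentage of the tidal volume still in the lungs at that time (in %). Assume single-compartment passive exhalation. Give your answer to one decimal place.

6.4

τ = R × C = 5.5 × 64 mL/cmH2O = 5.5 × 0.064 L/cmH2O = 0.352 s.
Passive exhalation: V(t)/V₀ = e^(−t/τ) = e^(−0.97/0.352) = 0.06357.
Fraction remaining = 0.06357 → 6.357%.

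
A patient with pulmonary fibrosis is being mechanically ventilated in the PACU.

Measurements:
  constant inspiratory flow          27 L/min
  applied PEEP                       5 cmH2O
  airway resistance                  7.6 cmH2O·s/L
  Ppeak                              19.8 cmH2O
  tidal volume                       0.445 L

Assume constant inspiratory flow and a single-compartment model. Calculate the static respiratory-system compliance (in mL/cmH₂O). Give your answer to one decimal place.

39.1

Flow: 27 L/min ÷ 60 = 0.45 L/s.
Equation of motion (constant flow): PIP = Vt/C + R·V̇ + PEEP.
Vt/C = PIP − R·V̇ − PEEP = 19.8 − 7.6×0.45 − 5 = 19.8 − 3.42 − 5 = 11.38 cmH2O.
C = Vt / 11.38 = 445 / 11.38 = 39.104 mL/cmH2O.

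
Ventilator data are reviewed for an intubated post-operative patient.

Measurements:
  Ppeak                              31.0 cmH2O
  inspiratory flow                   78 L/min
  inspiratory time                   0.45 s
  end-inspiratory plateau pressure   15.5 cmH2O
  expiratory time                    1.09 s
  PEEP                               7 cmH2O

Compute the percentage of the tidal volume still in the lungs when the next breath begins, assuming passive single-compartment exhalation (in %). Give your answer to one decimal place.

Flow: 78 L/min ÷ 60 = 1.3 L/s.
Vt = flow × Ti = 1.3 L/s × 0.45 s × 1000 mL/L = 585.0 mL.
R = (PIP − Pplat)/V̇ = (31.0 − 15.5) / 1.3 = 15.5/1.3 = 11.923 cmH2O·s/L.
C = Vt/(Pplat − PEEP) = 585.0 / (15.5 − 7) = 585.0/8.5 = 68.824 mL/cmH2O.
τ = R × C = 11.923 × 0.06882 L/cmH2O = 0.8205 s.
Fraction remaining at end-expiration = e^(−Te/τ) = e^(−1.09/0.8205) = 0.2649 → 26.49%.

26.5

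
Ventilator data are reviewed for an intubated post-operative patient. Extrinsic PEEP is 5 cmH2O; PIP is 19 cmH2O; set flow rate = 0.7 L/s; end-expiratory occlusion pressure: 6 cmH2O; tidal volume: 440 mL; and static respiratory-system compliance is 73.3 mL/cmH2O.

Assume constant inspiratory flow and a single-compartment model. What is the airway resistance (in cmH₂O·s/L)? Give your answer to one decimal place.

10.0

Total PEEP = 6 cmH2O (set 5 + intrinsic 1); this is the baseline alveolar pressure.
Equation of motion (constant flow): PIP = Vt/C + R·V̇ + PEEP.
R·V̇ = PIP − Vt/C − PEEP = 19 − 440/73.3 − 6 = 19 − 6.003 − 6 = 6.997 cmH2O.
R = 6.997 / 0.7 = 9.996 cmH2O·s/L.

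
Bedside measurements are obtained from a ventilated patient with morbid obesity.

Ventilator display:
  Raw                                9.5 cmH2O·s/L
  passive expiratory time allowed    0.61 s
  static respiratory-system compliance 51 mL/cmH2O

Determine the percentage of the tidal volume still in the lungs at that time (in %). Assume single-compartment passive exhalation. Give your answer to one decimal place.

28.4

τ = R × C = 9.5 × 51 mL/cmH2O = 9.5 × 0.051 L/cmH2O = 0.4845 s.
Passive exhalation: V(t)/V₀ = e^(−t/τ) = e^(−0.61/0.4845) = 0.2839.
Fraction remaining = 0.2839 → 28.39%.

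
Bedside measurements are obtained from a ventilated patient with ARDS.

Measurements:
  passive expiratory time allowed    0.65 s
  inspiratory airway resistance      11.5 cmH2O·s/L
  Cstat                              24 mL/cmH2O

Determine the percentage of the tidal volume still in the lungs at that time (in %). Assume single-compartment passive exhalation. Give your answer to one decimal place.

τ = R × C = 11.5 × 24 mL/cmH2O = 11.5 × 0.024 L/cmH2O = 0.276 s.
Passive exhalation: V(t)/V₀ = e^(−t/τ) = e^(−0.65/0.276) = 0.09489.
Fraction remaining = 0.09489 → 9.489%.

9.5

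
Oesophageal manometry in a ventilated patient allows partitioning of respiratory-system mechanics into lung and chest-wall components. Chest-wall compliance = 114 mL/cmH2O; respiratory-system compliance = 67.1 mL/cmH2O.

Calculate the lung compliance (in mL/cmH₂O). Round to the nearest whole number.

163

1/CL = 1/Crs − 1/Ccw.
1/CL = 1/67.1 − 1/114 = 0.006131.
CL = 163.11 mL/cmH2O.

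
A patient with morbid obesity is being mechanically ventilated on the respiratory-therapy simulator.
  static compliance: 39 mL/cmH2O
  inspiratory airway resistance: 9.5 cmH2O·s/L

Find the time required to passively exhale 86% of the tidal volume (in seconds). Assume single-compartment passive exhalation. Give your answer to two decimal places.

0.73

τ = R × C = 9.5 × 39 mL/cmH2O = 9.5 × 0.039 L/cmH2O = 0.3705 s.
Exhaled fraction f = 1 − e^(−t/τ) → t = −τ·ln(1 − f) = −0.3705·ln(0.14) = 0.7284 s.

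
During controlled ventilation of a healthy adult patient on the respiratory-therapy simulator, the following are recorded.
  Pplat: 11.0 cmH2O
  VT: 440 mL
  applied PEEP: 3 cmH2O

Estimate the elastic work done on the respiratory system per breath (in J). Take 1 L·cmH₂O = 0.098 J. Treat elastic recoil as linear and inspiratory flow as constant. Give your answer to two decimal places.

Elastic work ≈ ½ × (Pplat − PEEP) × Vt = 0.5 × (11.0 − 3) × 0.440 L = 0.5 × 8.0 × 0.440 = 1.76 L·cmH2O.
× 0.098 J/(L·cmH2O) → 0.1725 J.

0.17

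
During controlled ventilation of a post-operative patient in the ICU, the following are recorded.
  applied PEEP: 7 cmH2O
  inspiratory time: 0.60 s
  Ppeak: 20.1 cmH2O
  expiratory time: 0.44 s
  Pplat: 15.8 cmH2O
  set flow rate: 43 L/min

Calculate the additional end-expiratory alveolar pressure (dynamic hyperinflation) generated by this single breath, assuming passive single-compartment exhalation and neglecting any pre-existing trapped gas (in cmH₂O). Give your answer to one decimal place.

2.0

Flow: 43 L/min ÷ 60 = 0.7167 L/s.
Vt = flow × Ti = 0.7167 L/s × 0.60 s × 1000 mL/L = 430.02 mL.
R = (PIP − Pplat)/V̇ = (20.1 − 15.8) / 0.7167 = 4.3/0.7167 = 6.0 cmH2O·s/L.
C = Vt/(Pplat − PEEP) = 430.02 / (15.8 − 7) = 430.02/8.8 = 48.866 mL/cmH2O.
τ = R × C = 6.0 × 0.04887 L/cmH2O = 0.2932 s.
Fraction remaining = e^(−Te/τ) = e^(−0.44/0.2932) = 0.223; trapped volume = 430.02 × 0.223 = 95.894 mL.
Additional alveolar pressure from trapping ≈ V_trapped / C = 95.894 / 48.866 = 1.962 cmH2O.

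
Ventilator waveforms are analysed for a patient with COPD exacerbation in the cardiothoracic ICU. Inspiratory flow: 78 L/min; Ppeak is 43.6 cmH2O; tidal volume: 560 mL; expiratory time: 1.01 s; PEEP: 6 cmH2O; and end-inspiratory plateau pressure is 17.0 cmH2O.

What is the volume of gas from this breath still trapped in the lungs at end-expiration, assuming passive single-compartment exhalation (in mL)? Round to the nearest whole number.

212

Flow: 78 L/min ÷ 60 = 1.3 L/s.
R = (PIP − Pplat)/V̇ = (43.6 − 17.0) / 1.3 = 26.6/1.3 = 20.462 cmH2O·s/L.
C = Vt/(Pplat − PEEP) = 560.0 / (17.0 − 6) = 560.0/11.0 = 50.909 mL/cmH2O.
τ = R × C = 20.462 × 0.05091 L/cmH2O = 1.042 s.
Fraction remaining = e^(−Te/τ) = e^(−1.01/1.042) = 0.3794.
Trapped volume = 560.0 × 0.3794 = 212.46 mL.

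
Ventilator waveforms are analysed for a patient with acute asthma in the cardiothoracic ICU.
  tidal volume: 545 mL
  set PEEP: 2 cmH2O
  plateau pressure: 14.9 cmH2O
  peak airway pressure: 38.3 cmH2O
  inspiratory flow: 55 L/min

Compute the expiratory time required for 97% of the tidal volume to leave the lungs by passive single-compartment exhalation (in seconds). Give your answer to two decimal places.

Flow: 55 L/min ÷ 60 = 0.9167 L/s.
R = (PIP − Pplat)/V̇ = (38.3 − 14.9) / 0.9167 = 23.4/0.9167 = 25.526 cmH2O·s/L.
C = Vt/(Pplat − PEEP) = 545.0 / (14.9 − 2) = 545.0/12.9 = 42.248 mL/cmH2O.
τ = R × C = 25.526 × 0.04225 L/cmH2O = 1.078 s.
t = −τ·ln(1 − 0.97) = −1.078·ln(0.03) = 3.78 s.

3.78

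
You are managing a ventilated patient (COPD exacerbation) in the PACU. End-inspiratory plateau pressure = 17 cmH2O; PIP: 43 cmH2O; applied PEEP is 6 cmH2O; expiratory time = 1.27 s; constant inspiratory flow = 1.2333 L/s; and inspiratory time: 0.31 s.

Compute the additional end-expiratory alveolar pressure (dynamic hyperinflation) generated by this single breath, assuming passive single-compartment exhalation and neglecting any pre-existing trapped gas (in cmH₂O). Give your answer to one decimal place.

1.9

Vt = flow × Ti = 1.2333 L/s × 0.31 s × 1000 mL/L = 382.32 mL.
R = (PIP − Pplat)/V̇ = (43 − 17) / 1.2333 = 26.0/1.2333 = 21.082 cmH2O·s/L.
C = Vt/(Pplat − PEEP) = 382.32 / (17 − 6) = 382.32/11.0 = 34.756 mL/cmH2O.
τ = R × C = 21.082 × 0.03476 L/cmH2O = 0.7328 s.
Fraction remaining = e^(−Te/τ) = e^(−1.27/0.7328) = 0.1767; trapped volume = 382.32 × 0.1767 = 67.556 mL.
Additional alveolar pressure from trapping ≈ V_trapped / C = 67.556 / 34.756 = 1.944 cmH2O.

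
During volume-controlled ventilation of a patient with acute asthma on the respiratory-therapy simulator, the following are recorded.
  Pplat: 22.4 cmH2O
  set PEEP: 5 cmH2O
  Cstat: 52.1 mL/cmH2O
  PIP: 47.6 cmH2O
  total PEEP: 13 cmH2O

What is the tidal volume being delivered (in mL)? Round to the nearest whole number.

490

End-expiratory occlusion gives total PEEP = 13 cmH2O (intrinsic PEEP = 13 − 5 = 8). Use total PEEP for the elastic gradient.
Vt = Cstat × (Pplat − PEEPtotal) = 52.1 × (22.4 − 13) = 52.1 × 9.4 = 489.74 mL.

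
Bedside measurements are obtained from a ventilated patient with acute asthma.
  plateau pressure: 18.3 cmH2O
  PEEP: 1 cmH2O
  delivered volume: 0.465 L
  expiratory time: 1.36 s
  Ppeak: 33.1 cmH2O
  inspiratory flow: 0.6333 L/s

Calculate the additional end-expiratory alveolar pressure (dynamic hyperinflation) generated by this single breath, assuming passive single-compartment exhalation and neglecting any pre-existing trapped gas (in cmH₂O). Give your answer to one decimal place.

2.0

R = (PIP − Pplat)/V̇ = (33.1 − 18.3) / 0.6333 = 14.8/0.6333 = 23.37 cmH2O·s/L.
C = Vt/(Pplat − PEEP) = 465.0 / (18.3 − 1) = 465.0/17.3 = 26.879 mL/cmH2O.
τ = R × C = 23.37 × 0.02688 L/cmH2O = 0.6282 s.
Fraction remaining = e^(−Te/τ) = e^(−1.36/0.6282) = 0.1148; trapped volume = 465.0 × 0.1148 = 53.382 mL.
Additional alveolar pressure from trapping ≈ V_trapped / C = 53.382 / 26.879 = 1.986 cmH2O.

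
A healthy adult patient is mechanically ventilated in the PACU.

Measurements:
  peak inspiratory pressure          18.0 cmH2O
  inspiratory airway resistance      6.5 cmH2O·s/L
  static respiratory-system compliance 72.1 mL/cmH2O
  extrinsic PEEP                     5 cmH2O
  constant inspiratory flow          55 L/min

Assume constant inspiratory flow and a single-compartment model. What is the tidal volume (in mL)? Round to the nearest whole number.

508

Flow: 55 L/min ÷ 60 = 0.9167 L/s.
Equation of motion (constant flow): PIP = Vt/C + R·V̇ + PEEP.
Vt/C = PIP − R·V̇ − PEEP = 18.0 − 5.959 − 5 = 7.041 cmH2O.
Vt = C × 7.041 = 72.1 × 7.041 = 507.66 mL.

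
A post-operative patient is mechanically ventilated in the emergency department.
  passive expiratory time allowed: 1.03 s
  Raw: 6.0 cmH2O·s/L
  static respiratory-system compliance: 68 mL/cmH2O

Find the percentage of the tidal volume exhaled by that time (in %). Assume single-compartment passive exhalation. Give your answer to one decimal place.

92.0

τ = R × C = 6.0 × 68 mL/cmH2O = 6.0 × 0.068 L/cmH2O = 0.408 s.
Passive exhalation: V(t)/V₀ = e^(−t/τ) = e^(−1.03/0.408) = 0.0801.
Fraction exhaled = 1 − 0.0801 = 0.9199 → 91.99%.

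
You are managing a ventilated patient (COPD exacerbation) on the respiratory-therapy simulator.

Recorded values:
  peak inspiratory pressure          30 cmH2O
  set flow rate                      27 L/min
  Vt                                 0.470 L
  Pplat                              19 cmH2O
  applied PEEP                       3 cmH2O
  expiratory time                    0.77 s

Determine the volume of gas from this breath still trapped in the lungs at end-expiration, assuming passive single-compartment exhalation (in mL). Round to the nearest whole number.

Flow: 27 L/min ÷ 60 = 0.45 L/s.
R = (PIP − Pplat)/V̇ = (30 − 19) / 0.45 = 11.0/0.45 = 24.444 cmH2O·s/L.
C = Vt/(Pplat − PEEP) = 470.0 / (19 − 3) = 470.0/16.0 = 29.375 mL/cmH2O.
τ = R × C = 24.444 × 0.02938 L/cmH2O = 0.7182 s.
Fraction remaining = e^(−Te/τ) = e^(−0.77/0.7182) = 0.3423.
Trapped volume = 470.0 × 0.3423 = 160.88 mL.

161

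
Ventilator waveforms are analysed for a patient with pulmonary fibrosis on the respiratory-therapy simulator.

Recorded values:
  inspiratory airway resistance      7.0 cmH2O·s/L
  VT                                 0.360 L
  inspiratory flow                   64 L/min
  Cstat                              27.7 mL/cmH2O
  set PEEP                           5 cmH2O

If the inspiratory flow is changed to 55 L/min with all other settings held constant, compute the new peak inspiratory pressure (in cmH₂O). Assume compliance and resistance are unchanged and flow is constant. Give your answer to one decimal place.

Flow: 64 L/min ÷ 60 = 1.0667 L/s.
New flow: 55 L/min ÷ 60 = 0.9167 L/s.
PIP = Vt/C + R·V̇ + PEEP (constant-flow equation of motion).
Only the resistive term changes: ΔPIP = R × ΔV̇ = 7.0 × (0.9167 − 1.0667) = 7.0 × -0.15 = -1.05 cmH2O.
Original PIP = 360/27.7 + 7.0×1.0667 + 5 = 25.463 cmH2O; new PIP = 25.463 + (-1.05) = 24.413 cmH2O.

24.4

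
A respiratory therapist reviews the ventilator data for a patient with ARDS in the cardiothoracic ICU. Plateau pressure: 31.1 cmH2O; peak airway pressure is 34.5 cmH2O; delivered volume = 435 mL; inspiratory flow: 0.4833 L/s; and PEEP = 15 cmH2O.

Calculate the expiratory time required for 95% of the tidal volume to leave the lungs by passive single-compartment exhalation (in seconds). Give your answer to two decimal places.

R = (PIP − Pplat)/V̇ = (34.5 − 31.1) / 0.4833 = 3.4/0.4833 = 7.035 cmH2O·s/L.
C = Vt/(Pplat − PEEP) = 435.0 / (31.1 − 15) = 435.0/16.1 = 27.019 mL/cmH2O.
τ = R × C = 7.035 × 0.02702 L/cmH2O = 0.1901 s.
t = −τ·ln(1 − 0.95) = −0.1901·ln(0.05) = 0.5695 s.

0.57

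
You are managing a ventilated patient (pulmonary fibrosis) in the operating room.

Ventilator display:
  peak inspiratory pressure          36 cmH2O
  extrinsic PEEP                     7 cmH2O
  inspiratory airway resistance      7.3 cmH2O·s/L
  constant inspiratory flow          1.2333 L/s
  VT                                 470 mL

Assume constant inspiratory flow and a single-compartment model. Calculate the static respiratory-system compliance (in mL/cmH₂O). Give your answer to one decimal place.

Equation of motion (constant flow): PIP = Vt/C + R·V̇ + PEEP.
Vt/C = PIP − R·V̇ − PEEP = 36 − 7.3×1.2333 − 7 = 36 − 9.003 − 7 = 19.997 cmH2O.
C = Vt / 19.997 = 470 / 19.997 = 23.504 mL/cmH2O.

23.5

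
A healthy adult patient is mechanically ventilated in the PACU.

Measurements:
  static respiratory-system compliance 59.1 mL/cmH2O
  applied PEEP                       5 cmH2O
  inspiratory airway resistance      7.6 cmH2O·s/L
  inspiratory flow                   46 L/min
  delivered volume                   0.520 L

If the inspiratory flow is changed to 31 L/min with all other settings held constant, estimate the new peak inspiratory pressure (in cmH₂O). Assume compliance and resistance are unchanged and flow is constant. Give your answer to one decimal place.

Flow: 46 L/min ÷ 60 = 0.7667 L/s.
New flow: 31 L/min ÷ 60 = 0.5167 L/s.
PIP = Vt/C + R·V̇ + PEEP (constant-flow equation of motion).
Only the resistive term changes: ΔPIP = R × ΔV̇ = 7.6 × (0.5167 − 0.7667) = 7.6 × -0.25 = -1.9 cmH2O.
Original PIP = 520/59.1 + 7.6×0.7667 + 5 = 19.626 cmH2O; new PIP = 19.626 + (-1.9) = 17.726 cmH2O.

17.7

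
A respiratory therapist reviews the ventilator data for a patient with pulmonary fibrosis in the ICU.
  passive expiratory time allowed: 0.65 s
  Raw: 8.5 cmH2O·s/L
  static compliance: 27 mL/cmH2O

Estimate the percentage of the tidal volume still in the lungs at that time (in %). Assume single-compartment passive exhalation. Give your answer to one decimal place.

τ = R × C = 8.5 × 27 mL/cmH2O = 8.5 × 0.027 L/cmH2O = 0.2295 s.
Passive exhalation: V(t)/V₀ = e^(−t/τ) = e^(−0.65/0.2295) = 0.05888.
Fraction remaining = 0.05888 → 5.888%.

5.9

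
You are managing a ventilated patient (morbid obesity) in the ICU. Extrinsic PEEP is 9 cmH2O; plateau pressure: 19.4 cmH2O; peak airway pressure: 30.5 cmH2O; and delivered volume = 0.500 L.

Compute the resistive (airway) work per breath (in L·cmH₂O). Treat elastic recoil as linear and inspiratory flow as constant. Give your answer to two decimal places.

With constant inspiratory flow the resistive pressure is constant at PIP − Pplat = 30.5 − 19.4 = 11.1 cmH2O, so resistive work = 11.1 × 0.500 = 5.55 L·cmH2O.

5.55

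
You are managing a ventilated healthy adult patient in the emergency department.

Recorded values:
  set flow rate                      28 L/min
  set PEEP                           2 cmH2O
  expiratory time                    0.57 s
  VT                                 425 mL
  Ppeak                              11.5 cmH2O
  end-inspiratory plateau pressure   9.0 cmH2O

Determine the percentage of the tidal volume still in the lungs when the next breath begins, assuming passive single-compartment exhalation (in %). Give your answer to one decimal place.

Flow: 28 L/min ÷ 60 = 0.4667 L/s.
R = (PIP − Pplat)/V̇ = (11.5 − 9.0) / 0.4667 = 2.5/0.4667 = 5.357 cmH2O·s/L.
C = Vt/(Pplat − PEEP) = 425.0 / (9.0 − 2) = 425.0/7.0 = 60.714 mL/cmH2O.
τ = R × C = 5.357 × 0.06071 L/cmH2O = 0.3252 s.
Fraction remaining at end-expiration = e^(−Te/τ) = e^(−0.57/0.3252) = 0.1733 → 17.33%.

17.3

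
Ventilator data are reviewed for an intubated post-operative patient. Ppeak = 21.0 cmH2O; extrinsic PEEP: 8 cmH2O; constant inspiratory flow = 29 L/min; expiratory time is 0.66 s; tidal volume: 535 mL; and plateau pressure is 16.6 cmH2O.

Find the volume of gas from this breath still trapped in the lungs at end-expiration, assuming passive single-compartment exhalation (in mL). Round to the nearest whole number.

167

Flow: 29 L/min ÷ 60 = 0.4833 L/s.
R = (PIP − Pplat)/V̇ = (21.0 − 16.6) / 0.4833 = 4.4/0.4833 = 9.104 cmH2O·s/L.
C = Vt/(Pplat − PEEP) = 535.0 / (16.6 − 8) = 535.0/8.6 = 62.209 mL/cmH2O.
τ = R × C = 9.104 × 0.06221 L/cmH2O = 0.5664 s.
Fraction remaining = e^(−Te/τ) = e^(−0.66/0.5664) = 0.3118.
Trapped volume = 535.0 × 0.3118 = 166.81 mL.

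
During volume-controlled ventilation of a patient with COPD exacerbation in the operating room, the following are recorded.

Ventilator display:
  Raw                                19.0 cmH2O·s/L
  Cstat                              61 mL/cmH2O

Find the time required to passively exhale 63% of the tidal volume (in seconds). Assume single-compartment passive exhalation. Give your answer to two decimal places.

1.15

τ = R × C = 19.0 × 61 mL/cmH2O = 19.0 × 0.061 L/cmH2O = 1.159 s.
Exhaled fraction f = 1 − e^(−t/τ) → t = −τ·ln(1 − f) = −1.159·ln(0.37) = 1.152 s.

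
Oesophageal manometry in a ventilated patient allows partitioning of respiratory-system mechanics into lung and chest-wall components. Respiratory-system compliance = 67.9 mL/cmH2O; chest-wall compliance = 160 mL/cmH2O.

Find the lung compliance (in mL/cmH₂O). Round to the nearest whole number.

118

1/CL = 1/Crs − 1/Ccw.
1/CL = 1/67.9 − 1/160 = 0.008478.
CL = 117.95 mL/cmH2O.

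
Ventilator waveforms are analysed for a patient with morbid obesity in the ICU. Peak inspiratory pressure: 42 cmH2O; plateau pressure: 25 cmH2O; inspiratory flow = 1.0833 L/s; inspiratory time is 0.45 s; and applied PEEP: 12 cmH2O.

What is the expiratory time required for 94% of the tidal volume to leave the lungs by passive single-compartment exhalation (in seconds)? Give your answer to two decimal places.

1.66

Vt = flow × Ti = 1.0833 L/s × 0.45 s × 1000 mL/L = 487.49 mL.
R = (PIP − Pplat)/V̇ = (42 − 25) / 1.0833 = 17.0/1.0833 = 15.693 cmH2O·s/L.
C = Vt/(Pplat − PEEP) = 487.49 / (25 − 12) = 487.49/13.0 = 37.499 mL/cmH2O.
τ = R × C = 15.693 × 0.0375 L/cmH2O = 0.5885 s.
t = −τ·ln(1 − 0.94) = −0.5885·ln(0.06) = 1.656 s.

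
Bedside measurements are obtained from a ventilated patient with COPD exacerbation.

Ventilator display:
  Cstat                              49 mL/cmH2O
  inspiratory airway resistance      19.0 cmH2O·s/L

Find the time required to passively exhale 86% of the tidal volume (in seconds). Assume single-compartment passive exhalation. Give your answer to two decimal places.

τ = R × C = 19.0 × 49 mL/cmH2O = 19.0 × 0.049 L/cmH2O = 0.931 s.
Exhaled fraction f = 1 − e^(−t/τ) → t = −τ·ln(1 − f) = −0.931·ln(0.14) = 1.83 s.

1.83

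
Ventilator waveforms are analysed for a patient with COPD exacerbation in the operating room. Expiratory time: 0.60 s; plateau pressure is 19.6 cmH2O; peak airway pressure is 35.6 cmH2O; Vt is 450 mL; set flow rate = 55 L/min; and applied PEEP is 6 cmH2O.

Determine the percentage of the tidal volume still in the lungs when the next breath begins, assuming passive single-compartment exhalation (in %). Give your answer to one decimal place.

35.4

Flow: 55 L/min ÷ 60 = 0.9167 L/s.
R = (PIP − Pplat)/V̇ = (35.6 − 19.6) / 0.9167 = 16.0/0.9167 = 17.454 cmH2O·s/L.
C = Vt/(Pplat − PEEP) = 450.0 / (19.6 − 6) = 450.0/13.6 = 33.088 mL/cmH2O.
τ = R × C = 17.454 × 0.03309 L/cmH2O = 0.5776 s.
Fraction remaining at end-expiration = e^(−Te/τ) = e^(−0.60/0.5776) = 0.3539 → 35.39%.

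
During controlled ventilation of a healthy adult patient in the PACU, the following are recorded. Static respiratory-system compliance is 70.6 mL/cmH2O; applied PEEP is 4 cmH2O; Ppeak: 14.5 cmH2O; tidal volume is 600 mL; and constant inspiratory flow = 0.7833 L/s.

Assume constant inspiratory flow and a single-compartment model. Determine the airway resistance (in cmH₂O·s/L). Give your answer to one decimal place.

Equation of motion (constant flow): PIP = Vt/C + R·V̇ + PEEP.
R·V̇ = PIP − Vt/C − PEEP = 14.5 − 600/70.6 − 4 = 14.5 − 8.499 − 4 = 2.001 cmH2O.
R = 2.001 / 0.7833 = 2.555 cmH2O·s/L.

2.6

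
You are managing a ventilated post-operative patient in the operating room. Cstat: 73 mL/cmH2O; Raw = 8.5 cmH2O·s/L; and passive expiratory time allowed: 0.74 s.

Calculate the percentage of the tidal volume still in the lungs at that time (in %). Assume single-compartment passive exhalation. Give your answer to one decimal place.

τ = R × C = 8.5 × 73 mL/cmH2O = 8.5 × 0.073 L/cmH2O = 0.6205 s.
Passive exhalation: V(t)/V₀ = e^(−t/τ) = e^(−0.74/0.6205) = 0.3034.
Fraction remaining = 0.3034 → 30.34%.

30.3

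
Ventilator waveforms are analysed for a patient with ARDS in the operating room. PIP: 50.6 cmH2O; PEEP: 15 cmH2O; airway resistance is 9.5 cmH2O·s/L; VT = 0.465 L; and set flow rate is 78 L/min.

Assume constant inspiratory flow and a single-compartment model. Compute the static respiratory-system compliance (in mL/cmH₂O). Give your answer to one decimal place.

Flow: 78 L/min ÷ 60 = 1.3 L/s.
Equation of motion (constant flow): PIP = Vt/C + R·V̇ + PEEP.
Vt/C = PIP − R·V̇ − PEEP = 50.6 − 9.5×1.3 − 15 = 50.6 − 12.35 − 15 = 23.25 cmH2O.
C = Vt / 23.25 = 465 / 23.25 = 20.0 mL/cmH2O.

20.0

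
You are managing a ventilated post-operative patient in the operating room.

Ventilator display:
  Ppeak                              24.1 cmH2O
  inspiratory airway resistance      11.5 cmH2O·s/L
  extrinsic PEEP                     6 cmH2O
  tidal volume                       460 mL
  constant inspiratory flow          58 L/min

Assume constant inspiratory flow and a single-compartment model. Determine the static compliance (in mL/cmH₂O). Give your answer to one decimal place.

Flow: 58 L/min ÷ 60 = 0.9667 L/s.
Equation of motion (constant flow): PIP = Vt/C + R·V̇ + PEEP.
Vt/C = PIP − R·V̇ − PEEP = 24.1 − 11.5×0.9667 − 6 = 24.1 − 11.117 − 6 = 6.983 cmH2O.
C = Vt / 6.983 = 460 / 6.983 = 65.874 mL/cmH2O.

65.9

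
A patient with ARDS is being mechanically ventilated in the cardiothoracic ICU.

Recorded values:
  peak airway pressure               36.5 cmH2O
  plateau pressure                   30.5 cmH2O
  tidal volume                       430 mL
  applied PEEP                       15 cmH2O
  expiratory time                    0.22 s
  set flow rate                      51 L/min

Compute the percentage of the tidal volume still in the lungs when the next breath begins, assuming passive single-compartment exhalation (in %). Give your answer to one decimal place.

32.5

Flow: 51 L/min ÷ 60 = 0.85 L/s.
R = (PIP − Pplat)/V̇ = (36.5 − 30.5) / 0.85 = 6.0/0.85 = 7.059 cmH2O·s/L.
C = Vt/(Pplat − PEEP) = 430.0 / (30.5 − 15) = 430.0/15.5 = 27.742 mL/cmH2O.
τ = R × C = 7.059 × 0.02774 L/cmH2O = 0.1958 s.
Fraction remaining at end-expiration = e^(−Te/τ) = e^(−0.22/0.1958) = 0.3251 → 32.51%.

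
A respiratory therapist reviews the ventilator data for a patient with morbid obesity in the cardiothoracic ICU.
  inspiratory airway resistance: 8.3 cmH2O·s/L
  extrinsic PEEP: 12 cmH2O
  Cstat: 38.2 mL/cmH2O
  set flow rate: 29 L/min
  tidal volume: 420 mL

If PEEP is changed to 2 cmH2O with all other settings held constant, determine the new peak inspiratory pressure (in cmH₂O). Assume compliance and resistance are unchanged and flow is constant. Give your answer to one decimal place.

Flow: 29 L/min ÷ 60 = 0.4833 L/s.
PIP = Vt/C + R·V̇ + PEEP (constant-flow equation of motion).
Only the baseline term changes: ΔPIP = ΔPEEP = 2 − 12 = -10.0 cmH2O.
Original PIP = 420/38.2 + 8.3×0.4833 + 12 = 27.006 cmH2O; new PIP = 27.006 + (-10.0) = 17.006 cmH2O.

17.0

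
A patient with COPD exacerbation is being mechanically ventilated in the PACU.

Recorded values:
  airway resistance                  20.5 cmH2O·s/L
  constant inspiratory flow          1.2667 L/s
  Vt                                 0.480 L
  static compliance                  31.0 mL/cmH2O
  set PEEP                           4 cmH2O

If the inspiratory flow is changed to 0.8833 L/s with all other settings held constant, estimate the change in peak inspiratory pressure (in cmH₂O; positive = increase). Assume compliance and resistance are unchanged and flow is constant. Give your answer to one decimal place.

PIP = Vt/C + R·V̇ + PEEP (constant-flow equation of motion).
Only the resistive term changes: ΔPIP = R × ΔV̇ = 20.5 × (0.8833 − 1.2667) = 20.5 × -0.3834 = -7.86 cmH2O.

-7.9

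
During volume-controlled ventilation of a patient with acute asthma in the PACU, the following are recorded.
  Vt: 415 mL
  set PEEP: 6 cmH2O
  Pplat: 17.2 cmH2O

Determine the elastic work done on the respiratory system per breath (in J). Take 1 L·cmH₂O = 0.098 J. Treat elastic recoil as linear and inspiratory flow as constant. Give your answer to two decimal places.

0.23

Elastic work ≈ ½ × (Pplat − PEEP) × Vt = 0.5 × (17.2 − 6) × 0.415 L = 0.5 × 11.2 × 0.415 = 2.324 L·cmH2O.
× 0.098 J/(L·cmH2O) → 0.2278 J.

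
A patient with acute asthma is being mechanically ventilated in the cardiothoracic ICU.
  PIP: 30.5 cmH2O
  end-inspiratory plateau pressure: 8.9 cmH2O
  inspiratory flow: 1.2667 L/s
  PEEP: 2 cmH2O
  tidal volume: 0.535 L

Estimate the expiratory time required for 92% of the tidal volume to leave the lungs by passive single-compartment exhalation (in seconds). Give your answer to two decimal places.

R = (PIP − Pplat)/V̇ = (30.5 − 8.9) / 1.2667 = 21.6/1.2667 = 17.052 cmH2O·s/L.
C = Vt/(Pplat − PEEP) = 535.0 / (8.9 − 2) = 535.0/6.9 = 77.536 mL/cmH2O.
τ = R × C = 17.052 × 0.07754 L/cmH2O = 1.322 s.
t = −τ·ln(1 − 0.92) = −1.322·ln(0.08) = 3.339 s.

3.34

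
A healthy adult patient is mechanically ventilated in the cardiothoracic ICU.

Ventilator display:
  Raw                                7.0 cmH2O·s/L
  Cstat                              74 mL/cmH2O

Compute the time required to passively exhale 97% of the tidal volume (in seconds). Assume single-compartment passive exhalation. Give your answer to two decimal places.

τ = R × C = 7.0 × 74 mL/cmH2O = 7.0 × 0.074 L/cmH2O = 0.518 s.
Exhaled fraction f = 1 − e^(−t/τ) → t = −τ·ln(1 − f) = −0.518·ln(0.03) = 1.816 s.

1.82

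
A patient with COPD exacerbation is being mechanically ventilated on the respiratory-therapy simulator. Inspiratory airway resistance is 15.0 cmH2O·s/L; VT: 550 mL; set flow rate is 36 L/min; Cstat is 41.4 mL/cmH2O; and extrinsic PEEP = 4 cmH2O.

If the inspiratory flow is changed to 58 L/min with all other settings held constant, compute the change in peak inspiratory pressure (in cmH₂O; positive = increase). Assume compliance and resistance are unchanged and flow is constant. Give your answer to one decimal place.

Flow: 36 L/min ÷ 60 = 0.6 L/s.
New flow: 58 L/min ÷ 60 = 0.9667 L/s.
PIP = Vt/C + R·V̇ + PEEP (constant-flow equation of motion).
Only the resistive term changes: ΔPIP = R × ΔV̇ = 15.0 × (0.9667 − 0.6) = 15.0 × 0.3667 = 5.501 cmH2O.

5.5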